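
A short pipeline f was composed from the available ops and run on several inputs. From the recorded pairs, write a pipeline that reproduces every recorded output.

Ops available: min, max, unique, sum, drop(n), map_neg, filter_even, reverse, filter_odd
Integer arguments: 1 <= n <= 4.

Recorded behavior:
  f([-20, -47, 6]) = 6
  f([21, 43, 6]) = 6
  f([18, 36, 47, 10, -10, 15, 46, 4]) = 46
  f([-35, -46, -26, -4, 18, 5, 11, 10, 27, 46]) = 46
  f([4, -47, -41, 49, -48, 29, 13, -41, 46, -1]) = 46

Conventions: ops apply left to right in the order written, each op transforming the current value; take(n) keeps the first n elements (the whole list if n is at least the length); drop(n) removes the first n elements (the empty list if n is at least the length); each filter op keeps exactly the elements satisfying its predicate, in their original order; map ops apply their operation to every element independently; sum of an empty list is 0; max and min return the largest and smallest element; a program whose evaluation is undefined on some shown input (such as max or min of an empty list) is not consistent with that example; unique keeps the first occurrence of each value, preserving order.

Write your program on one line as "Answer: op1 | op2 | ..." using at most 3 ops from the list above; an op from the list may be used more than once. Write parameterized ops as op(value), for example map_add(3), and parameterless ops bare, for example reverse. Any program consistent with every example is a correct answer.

filter_even | max

Check, running the answer program on each example:
  [-20, -47, 6] -> [-20, 6] -> 6
  [21, 43, 6] -> [6] -> 6
  [18, 36, 47, 10, -10, 15, 46, 4] -> [18, 36, 10, -10, 46, 4] -> 46
  [-35, -46, -26, -4, 18, 5, 11, 10, 27, 46] -> [-46, -26, -4, 18, 10, 46] -> 46
  [4, -47, -41, 49, -48, 29, 13, -41, 46, -1] -> [4, -48, 46] -> 46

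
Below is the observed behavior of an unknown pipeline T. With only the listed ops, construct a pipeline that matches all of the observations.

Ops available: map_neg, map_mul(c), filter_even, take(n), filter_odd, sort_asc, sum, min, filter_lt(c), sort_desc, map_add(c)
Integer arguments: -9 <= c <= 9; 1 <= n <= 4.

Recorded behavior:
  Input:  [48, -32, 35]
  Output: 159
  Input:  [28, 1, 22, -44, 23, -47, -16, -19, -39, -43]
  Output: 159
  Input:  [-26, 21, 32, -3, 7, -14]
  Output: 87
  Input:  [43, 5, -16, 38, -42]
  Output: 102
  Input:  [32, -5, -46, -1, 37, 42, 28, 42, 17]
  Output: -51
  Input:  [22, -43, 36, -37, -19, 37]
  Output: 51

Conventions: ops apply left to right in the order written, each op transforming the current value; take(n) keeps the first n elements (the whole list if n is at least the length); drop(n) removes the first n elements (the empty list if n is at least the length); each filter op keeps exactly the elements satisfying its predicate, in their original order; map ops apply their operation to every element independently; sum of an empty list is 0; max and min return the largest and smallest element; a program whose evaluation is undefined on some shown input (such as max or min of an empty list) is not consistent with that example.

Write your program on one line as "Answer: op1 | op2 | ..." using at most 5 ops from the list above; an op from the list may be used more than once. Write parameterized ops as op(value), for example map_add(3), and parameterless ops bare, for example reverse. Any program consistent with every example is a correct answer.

take(3) | sort_desc | map_mul(3) | map_add(2) | sum

Check, running the answer program on each example:
  [48, -32, 35] -> [48, -32, 35] -> [48, 35, -32] -> [144, 105, -96] -> [146, 107, -94] -> 159
  [28, 1, 22, -44, 23, -47, -16, -19, -39, -43] -> [28, 1, 22] -> [28, 22, 1] -> [84, 66, 3] -> [86, 68, 5] -> 159
  [-26, 21, 32, -3, 7, -14] -> [-26, 21, 32] -> [32, 21, -26] -> [96, 63, -78] -> [98, 65, -76] -> 87
  [43, 5, -16, 38, -42] -> [43, 5, -16] -> [43, 5, -16] -> [129, 15, -48] -> [131, 17, -46] -> 102
  [32, -5, -46, -1, 37, 42, 28, 42, 17] -> [32, -5, -46] -> [32, -5, -46] -> [96, -15, -138] -> [98, -13, -136] -> -51
  [22, -43, 36, -37, -19, 37] -> [22, -43, 36] -> [36, 22, -43] -> [108, 66, -129] -> [110, 68, -127] -> 51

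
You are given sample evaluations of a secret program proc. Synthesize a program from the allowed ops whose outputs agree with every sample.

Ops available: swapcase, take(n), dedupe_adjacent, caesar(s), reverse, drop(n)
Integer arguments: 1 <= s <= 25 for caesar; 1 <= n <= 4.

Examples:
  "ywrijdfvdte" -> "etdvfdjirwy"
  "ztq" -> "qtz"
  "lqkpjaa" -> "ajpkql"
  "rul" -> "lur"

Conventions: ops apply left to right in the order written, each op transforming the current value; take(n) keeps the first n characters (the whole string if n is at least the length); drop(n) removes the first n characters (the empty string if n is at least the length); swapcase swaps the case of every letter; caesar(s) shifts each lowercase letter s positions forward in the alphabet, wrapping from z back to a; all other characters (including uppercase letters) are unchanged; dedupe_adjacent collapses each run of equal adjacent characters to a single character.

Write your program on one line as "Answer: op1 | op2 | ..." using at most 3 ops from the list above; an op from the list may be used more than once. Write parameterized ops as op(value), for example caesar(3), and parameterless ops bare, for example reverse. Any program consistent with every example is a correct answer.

reverse | dedupe_adjacent

Check, running the answer program on each example:
  "ywrijdfvdte" -> "etdvfdjirwy" -> "etdvfdjirwy"
  "ztq" -> "qtz" -> "qtz"
  "lqkpjaa" -> "aajpkql" -> "ajpkql"
  "rul" -> "lur" -> "lur"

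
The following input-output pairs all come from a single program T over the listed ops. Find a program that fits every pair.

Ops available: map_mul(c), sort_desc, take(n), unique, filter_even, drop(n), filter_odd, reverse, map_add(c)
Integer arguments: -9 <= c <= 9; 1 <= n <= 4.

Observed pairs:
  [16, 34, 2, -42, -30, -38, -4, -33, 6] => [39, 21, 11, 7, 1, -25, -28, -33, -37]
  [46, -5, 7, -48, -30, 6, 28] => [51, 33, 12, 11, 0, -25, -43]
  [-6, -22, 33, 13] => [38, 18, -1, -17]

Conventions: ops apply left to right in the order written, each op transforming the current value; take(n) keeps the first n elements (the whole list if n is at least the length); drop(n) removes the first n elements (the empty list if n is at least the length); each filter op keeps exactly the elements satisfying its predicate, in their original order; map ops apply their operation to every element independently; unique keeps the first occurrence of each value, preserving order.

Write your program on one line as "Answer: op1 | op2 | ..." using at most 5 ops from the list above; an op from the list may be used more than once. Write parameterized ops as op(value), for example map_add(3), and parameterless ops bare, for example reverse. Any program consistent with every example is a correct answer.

reverse | map_add(5) | reverse | sort_desc

Check, running the answer program on each example:
  [16, 34, 2, -42, -30, -38, -4, -33, 6] -> [6, -33, -4, -38, -30, -42, 2, 34, 16] -> [11, -28, 1, -33, -25, -37, 7, 39, 21] -> [21, 39, 7, -37, -25, -33, 1, -28, 11] -> [39, 21, 11, 7, 1, -25, -28, -33, -37]
  [46, -5, 7, -48, -30, 6, 28] -> [28, 6, -30, -48, 7, -5, 46] -> [33, 11, -25, -43, 12, 0, 51] -> [51, 0, 12, -43, -25, 11, 33] -> [51, 33, 12, 11, 0, -25, -43]
  [-6, -22, 33, 13] -> [13, 33, -22, -6] -> [18, 38, -17, -1] -> [-1, -17, 38, 18] -> [38, 18, -1, -17]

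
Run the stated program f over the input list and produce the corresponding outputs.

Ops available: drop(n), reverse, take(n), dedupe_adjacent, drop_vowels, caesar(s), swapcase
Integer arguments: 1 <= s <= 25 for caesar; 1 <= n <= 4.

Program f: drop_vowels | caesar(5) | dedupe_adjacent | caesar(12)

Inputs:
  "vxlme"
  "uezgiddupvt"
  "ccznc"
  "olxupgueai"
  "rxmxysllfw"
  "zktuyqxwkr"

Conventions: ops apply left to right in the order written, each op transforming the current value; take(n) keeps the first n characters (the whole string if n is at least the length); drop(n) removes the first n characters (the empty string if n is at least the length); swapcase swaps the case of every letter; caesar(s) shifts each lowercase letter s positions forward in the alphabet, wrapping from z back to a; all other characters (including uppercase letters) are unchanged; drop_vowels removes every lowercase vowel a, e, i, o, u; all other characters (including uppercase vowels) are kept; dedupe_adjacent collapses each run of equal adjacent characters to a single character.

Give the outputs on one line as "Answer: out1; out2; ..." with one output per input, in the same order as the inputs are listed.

"mocd"; "qxugmk"; "tqet"; "cogx"; "iodopjcwn"; "qbkphonbi"

Execution, op by op:
  "vxlme" -> "vxlm" -> "acqr" -> "acqr" -> "mocd"
  "uezgiddupvt" -> "zgddpvt" -> "eliiuay" -> "eliuay" -> "qxugmk"
  "ccznc" -> "ccznc" -> "hhesh" -> "hesh" -> "tqet"
  "olxupgueai" -> "lxpg" -> "qcul" -> "qcul" -> "cogx"
  "rxmxysllfw" -> "rxmxysllfw" -> "wcrcdxqqkb" -> "wcrcdxqkb" -> "iodopjcwn"
  "zktuyqxwkr" -> "zktyqxwkr" -> "epydvcbpw" -> "epydvcbpw" -> "qbkphonbi"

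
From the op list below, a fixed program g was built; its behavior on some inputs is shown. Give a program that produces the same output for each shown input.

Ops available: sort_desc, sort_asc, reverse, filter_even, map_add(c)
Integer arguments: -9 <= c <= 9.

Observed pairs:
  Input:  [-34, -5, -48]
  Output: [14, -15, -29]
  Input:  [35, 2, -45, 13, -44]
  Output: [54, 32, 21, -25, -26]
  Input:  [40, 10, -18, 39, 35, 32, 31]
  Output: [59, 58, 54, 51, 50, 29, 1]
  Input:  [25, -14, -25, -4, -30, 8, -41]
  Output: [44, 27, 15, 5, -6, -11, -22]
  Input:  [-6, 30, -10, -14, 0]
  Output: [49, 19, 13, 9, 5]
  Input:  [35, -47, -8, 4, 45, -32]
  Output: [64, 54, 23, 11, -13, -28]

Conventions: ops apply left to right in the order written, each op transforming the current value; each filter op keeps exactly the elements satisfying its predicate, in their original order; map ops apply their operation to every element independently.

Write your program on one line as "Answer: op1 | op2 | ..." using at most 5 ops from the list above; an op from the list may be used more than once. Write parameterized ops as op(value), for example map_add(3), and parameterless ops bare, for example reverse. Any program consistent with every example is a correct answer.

sort_desc | map_add(3) | map_add(7) | map_add(9)

Check, running the answer program on each example:
  [-34, -5, -48] -> [-5, -34, -48] -> [-2, -31, -45] -> [5, -24, -38] -> [14, -15, -29]
  [35, 2, -45, 13, -44] -> [35, 13, 2, -44, -45] -> [38, 16, 5, -41, -42] -> [45, 23, 12, -34, -35] -> [54, 32, 21, -25, -26]
  [40, 10, -18, 39, 35, 32, 31] -> [40, 39, 35, 32, 31, 10, -18] -> [43, 42, 38, 35, 34, 13, -15] -> [50, 49, 45, 42, 41, 20, -8] -> [59, 58, 54, 51, 50, 29, 1]
  [25, -14, -25, -4, -30, 8, -41] -> [25, 8, -4, -14, -25, -30, -41] -> [28, 11, -1, -11, -22, -27, -38] -> [35, 18, 6, -4, -15, -20, -31] -> [44, 27, 15, 5, -6, -11, -22]
  [-6, 30, -10, -14, 0] -> [30, 0, -6, -10, -14] -> [33, 3, -3, -7, -11] -> [40, 10, 4, 0, -4] -> [49, 19, 13, 9, 5]
  [35, -47, -8, 4, 45, -32] -> [45, 35, 4, -8, -32, -47] -> [48, 38, 7, -5, -29, -44] -> [55, 45, 14, 2, -22, -37] -> [64, 54, 23, 11, -13, -28]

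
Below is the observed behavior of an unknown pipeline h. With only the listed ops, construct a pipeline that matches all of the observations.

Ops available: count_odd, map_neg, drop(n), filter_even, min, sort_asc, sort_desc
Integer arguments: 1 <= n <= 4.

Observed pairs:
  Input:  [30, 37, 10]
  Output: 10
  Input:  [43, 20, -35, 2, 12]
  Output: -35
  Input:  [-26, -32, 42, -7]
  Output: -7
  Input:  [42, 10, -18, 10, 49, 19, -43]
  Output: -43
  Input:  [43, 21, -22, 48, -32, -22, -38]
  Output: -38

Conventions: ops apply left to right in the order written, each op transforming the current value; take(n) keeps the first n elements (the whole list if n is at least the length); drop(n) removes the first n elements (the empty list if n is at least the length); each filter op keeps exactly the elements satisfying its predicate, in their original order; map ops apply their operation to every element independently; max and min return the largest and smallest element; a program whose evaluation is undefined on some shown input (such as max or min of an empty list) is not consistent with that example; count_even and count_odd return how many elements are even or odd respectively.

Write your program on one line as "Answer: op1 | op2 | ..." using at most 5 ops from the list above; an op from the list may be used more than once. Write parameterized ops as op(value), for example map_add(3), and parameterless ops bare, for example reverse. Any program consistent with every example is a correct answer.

drop(2) | map_neg | sort_asc | map_neg | min

Check, running the answer program on each example:
  [30, 37, 10] -> [10] -> [-10] -> [-10] -> [10] -> 10
  [43, 20, -35, 2, 12] -> [-35, 2, 12] -> [35, -2, -12] -> [-12, -2, 35] -> [12, 2, -35] -> -35
  [-26, -32, 42, -7] -> [42, -7] -> [-42, 7] -> [-42, 7] -> [42, -7] -> -7
  [42, 10, -18, 10, 49, 19, -43] -> [-18, 10, 49, 19, -43] -> [18, -10, -49, -19, 43] -> [-49, -19, -10, 18, 43] -> [49, 19, 10, -18, -43] -> -43
  [43, 21, -22, 48, -32, -22, -38] -> [-22, 48, -32, -22, -38] -> [22, -48, 32, 22, 38] -> [-48, 22, 22, 32, 38] -> [48, -22, -22, -32, -38] -> -38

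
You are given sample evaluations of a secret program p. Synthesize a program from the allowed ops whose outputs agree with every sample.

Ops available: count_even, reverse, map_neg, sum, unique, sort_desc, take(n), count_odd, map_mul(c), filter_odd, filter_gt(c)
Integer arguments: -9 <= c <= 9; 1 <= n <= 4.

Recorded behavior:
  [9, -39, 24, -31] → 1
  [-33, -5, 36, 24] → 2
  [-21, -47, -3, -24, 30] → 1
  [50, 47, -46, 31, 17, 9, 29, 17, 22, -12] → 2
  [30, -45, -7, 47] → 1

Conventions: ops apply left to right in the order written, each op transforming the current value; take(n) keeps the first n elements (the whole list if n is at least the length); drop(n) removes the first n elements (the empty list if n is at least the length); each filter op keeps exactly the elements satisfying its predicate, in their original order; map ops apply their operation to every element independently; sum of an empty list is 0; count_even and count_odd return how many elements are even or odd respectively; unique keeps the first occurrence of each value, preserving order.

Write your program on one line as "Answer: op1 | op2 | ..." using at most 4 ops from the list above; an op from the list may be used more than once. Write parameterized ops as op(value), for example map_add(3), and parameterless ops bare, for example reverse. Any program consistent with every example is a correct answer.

filter_gt(8) | unique | count_even

Check, running the answer program on each example:
  [9, -39, 24, -31] -> [9, 24] -> [9, 24] -> 1
  [-33, -5, 36, 24] -> [36, 24] -> [36, 24] -> 2
  [-21, -47, -3, -24, 30] -> [30] -> [30] -> 1
  [50, 47, -46, 31, 17, 9, 29, 17, 22, -12] -> [50, 47, 31, 17, 9, 29, 17, 22] -> [50, 47, 31, 17, 9, 29, 22] -> 2
  [30, -45, -7, 47] -> [30, 47] -> [30, 47] -> 1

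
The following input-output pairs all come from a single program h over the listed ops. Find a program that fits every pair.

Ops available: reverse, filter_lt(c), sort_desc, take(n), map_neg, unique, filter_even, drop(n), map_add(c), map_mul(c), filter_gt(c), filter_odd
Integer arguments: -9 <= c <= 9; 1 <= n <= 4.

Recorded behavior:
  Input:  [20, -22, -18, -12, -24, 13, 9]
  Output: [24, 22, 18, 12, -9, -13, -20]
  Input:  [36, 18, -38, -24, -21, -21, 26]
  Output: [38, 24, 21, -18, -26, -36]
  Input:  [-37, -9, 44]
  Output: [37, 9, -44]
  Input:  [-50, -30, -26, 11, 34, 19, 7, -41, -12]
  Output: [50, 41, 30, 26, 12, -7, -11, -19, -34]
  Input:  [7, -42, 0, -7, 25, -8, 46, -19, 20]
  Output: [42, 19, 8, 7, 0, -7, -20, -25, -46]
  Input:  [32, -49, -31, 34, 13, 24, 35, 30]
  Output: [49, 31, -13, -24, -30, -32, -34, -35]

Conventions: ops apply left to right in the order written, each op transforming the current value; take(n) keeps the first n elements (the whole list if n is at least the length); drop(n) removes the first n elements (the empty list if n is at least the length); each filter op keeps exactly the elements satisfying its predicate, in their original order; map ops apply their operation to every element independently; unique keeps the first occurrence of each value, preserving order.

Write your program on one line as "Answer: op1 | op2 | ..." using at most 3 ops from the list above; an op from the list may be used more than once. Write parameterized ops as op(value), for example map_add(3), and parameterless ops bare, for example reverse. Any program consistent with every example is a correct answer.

unique | map_neg | sort_desc

Check, running the answer program on each example:
  [20, -22, -18, -12, -24, 13, 9] -> [20, -22, -18, -12, -24, 13, 9] -> [-20, 22, 18, 12, 24, -13, -9] -> [24, 22, 18, 12, -9, -13, -20]
  [36, 18, -38, -24, -21, -21, 26] -> [36, 18, -38, -24, -21, 26] -> [-36, -18, 38, 24, 21, -26] -> [38, 24, 21, -18, -26, -36]
  [-37, -9, 44] -> [-37, -9, 44] -> [37, 9, -44] -> [37, 9, -44]
  [-50, -30, -26, 11, 34, 19, 7, -41, -12] -> [-50, -30, -26, 11, 34, 19, 7, -41, -12] -> [50, 30, 26, -11, -34, -19, -7, 41, 12] -> [50, 41, 30, 26, 12, -7, -11, -19, -34]
  [7, -42, 0, -7, 25, -8, 46, -19, 20] -> [7, -42, 0, -7, 25, -8, 46, -19, 20] -> [-7, 42, 0, 7, -25, 8, -46, 19, -20] -> [42, 19, 8, 7, 0, -7, -20, -25, -46]
  [32, -49, -31, 34, 13, 24, 35, 30] -> [32, -49, -31, 34, 13, 24, 35, 30] -> [-32, 49, 31, -34, -13, -24, -35, -30] -> [49, 31, -13, -24, -30, -32, -34, -35]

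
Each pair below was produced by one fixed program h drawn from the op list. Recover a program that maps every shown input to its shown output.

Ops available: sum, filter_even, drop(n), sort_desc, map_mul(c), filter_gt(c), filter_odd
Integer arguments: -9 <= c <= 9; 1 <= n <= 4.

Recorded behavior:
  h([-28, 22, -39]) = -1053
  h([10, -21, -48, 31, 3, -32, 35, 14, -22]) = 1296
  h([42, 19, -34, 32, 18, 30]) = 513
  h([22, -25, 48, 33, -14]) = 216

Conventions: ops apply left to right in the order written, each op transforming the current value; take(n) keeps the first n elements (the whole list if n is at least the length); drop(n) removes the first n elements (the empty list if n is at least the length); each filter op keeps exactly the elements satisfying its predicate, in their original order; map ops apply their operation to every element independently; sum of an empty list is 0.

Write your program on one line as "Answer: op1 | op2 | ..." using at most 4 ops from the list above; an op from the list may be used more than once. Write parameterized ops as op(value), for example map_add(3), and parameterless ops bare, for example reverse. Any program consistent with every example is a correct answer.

map_mul(3) | map_mul(9) | filter_odd | sum

Check, running the answer program on each example:
  [-28, 22, -39] -> [-84, 66, -117] -> [-756, 594, -1053] -> [-1053] -> -1053
  [10, -21, -48, 31, 3, -32, 35, 14, -22] -> [30, -63, -144, 93, 9, -96, 105, 42, -66] -> [270, -567, -1296, 837, 81, -864, 945, 378, -594] -> [-567, 837, 81, 945] -> 1296
  [42, 19, -34, 32, 18, 30] -> [126, 57, -102, 96, 54, 90] -> [1134, 513, -918, 864, 486, 810] -> [513] -> 513
  [22, -25, 48, 33, -14] -> [66, -75, 144, 99, -42] -> [594, -675, 1296, 891, -378] -> [-675, 891] -> 216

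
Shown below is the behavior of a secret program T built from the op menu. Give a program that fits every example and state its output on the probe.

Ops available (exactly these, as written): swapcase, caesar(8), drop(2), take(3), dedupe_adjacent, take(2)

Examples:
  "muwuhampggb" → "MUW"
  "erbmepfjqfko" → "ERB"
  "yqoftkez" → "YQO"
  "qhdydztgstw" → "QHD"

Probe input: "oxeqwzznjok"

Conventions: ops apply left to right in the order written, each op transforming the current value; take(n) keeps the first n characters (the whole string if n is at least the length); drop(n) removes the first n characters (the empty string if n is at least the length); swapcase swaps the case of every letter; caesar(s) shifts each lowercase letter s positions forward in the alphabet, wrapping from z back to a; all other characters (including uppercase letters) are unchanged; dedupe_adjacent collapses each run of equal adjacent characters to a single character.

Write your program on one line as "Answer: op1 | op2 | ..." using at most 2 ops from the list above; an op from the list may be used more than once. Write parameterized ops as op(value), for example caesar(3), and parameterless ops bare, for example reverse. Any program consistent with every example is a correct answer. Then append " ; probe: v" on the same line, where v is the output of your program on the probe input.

swapcase | take(3) ; probe: "OXE"

Check, running the answer program on each example:
  "muwuhampggb" -> "MUWUHAMPGGB" -> "MUW"
  "erbmepfjqfko" -> "ERBMEPFJQFKO" -> "ERB"
  "yqoftkez" -> "YQOFTKEZ" -> "YQO"
  "qhdydztgstw" -> "QHDYDZTGSTW" -> "QHD"
  probe: "oxeqwzznjok" -> "OXEQWZZNJOK" -> "OXE"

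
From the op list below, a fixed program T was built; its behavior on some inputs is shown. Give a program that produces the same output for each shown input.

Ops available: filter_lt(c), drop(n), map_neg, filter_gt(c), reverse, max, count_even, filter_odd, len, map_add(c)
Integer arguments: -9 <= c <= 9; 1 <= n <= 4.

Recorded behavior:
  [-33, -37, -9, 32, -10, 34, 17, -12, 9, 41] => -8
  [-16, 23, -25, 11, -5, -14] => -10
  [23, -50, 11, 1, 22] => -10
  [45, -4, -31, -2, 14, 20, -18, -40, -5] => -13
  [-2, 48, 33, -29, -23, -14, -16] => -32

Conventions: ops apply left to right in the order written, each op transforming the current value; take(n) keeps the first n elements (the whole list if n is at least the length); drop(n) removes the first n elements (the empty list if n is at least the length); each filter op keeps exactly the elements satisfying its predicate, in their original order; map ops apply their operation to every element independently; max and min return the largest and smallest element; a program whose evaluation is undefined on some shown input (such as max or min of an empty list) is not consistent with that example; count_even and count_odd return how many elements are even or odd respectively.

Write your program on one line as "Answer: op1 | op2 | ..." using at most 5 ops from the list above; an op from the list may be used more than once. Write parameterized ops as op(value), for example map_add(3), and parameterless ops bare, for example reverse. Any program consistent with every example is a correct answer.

map_neg | map_add(1) | filter_lt(0) | max

Check, running the answer program on each example:
  [-33, -37, -9, 32, -10, 34, 17, -12, 9, 41] -> [33, 37, 9, -32, 10, -34, -17, 12, -9, -41] -> [34, 38, 10, -31, 11, -33, -16, 13, -8, -40] -> [-31, -33, -16, -8, -40] -> -8
  [-16, 23, -25, 11, -5, -14] -> [16, -23, 25, -11, 5, 14] -> [17, -22, 26, -10, 6, 15] -> [-22, -10] -> -10
  [23, -50, 11, 1, 22] -> [-23, 50, -11, -1, -22] -> [-22, 51, -10, 0, -21] -> [-22, -10, -21] -> -10
  [45, -4, -31, -2, 14, 20, -18, -40, -5] -> [-45, 4, 31, 2, -14, -20, 18, 40, 5] -> [-44, 5, 32, 3, -13, -19, 19, 41, 6] -> [-44, -13, -19] -> -13
  [-2, 48, 33, -29, -23, -14, -16] -> [2, -48, -33, 29, 23, 14, 16] -> [3, -47, -32, 30, 24, 15, 17] -> [-47, -32] -> -32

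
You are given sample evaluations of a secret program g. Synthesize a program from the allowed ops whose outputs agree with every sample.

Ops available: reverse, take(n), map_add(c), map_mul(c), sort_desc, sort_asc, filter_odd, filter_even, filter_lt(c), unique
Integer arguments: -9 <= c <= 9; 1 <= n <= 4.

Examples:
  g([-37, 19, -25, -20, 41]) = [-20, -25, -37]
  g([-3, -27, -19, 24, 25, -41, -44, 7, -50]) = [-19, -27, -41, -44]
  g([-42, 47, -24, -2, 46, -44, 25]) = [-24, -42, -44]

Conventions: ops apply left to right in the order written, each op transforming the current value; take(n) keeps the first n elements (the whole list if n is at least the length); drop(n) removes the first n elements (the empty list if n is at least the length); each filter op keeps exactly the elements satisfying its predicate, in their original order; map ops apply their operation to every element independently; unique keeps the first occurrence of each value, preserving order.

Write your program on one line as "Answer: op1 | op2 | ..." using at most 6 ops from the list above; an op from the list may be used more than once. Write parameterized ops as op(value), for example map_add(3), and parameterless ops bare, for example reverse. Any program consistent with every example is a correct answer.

filter_lt(-4) | reverse | sort_asc | sort_desc | take(4)

Check, running the answer program on each example:
  [-37, 19, -25, -20, 41] -> [-37, -25, -20] -> [-20, -25, -37] -> [-37, -25, -20] -> [-20, -25, -37] -> [-20, -25, -37]
  [-3, -27, -19, 24, 25, -41, -44, 7, -50] -> [-27, -19, -41, -44, -50] -> [-50, -44, -41, -19, -27] -> [-50, -44, -41, -27, -19] -> [-19, -27, -41, -44, -50] -> [-19, -27, -41, -44]
  [-42, 47, -24, -2, 46, -44, 25] -> [-42, -24, -44] -> [-44, -24, -42] -> [-44, -42, -24] -> [-24, -42, -44] -> [-24, -42, -44]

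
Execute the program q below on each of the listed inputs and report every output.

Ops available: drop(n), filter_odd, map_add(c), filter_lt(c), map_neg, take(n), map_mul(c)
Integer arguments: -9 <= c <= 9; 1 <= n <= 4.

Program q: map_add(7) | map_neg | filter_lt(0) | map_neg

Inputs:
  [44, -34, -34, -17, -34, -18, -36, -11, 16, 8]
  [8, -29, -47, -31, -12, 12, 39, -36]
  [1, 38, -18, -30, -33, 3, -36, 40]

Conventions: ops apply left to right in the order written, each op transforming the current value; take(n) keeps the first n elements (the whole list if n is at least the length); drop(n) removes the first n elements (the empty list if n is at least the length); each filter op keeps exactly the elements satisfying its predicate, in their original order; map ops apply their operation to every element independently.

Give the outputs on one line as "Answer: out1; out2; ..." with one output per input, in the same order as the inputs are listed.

[51, 23, 15]; [15, 19, 46]; [8, 45, 10, 47]

Execution, op by op:
  [44, -34, -34, -17, -34, -18, -36, -11, 16, 8] -> [51, -27, -27, -10, -27, -11, -29, -4, 23, 15] -> [-51, 27, 27, 10, 27, 11, 29, 4, -23, -15] -> [-51, -23, -15] -> [51, 23, 15]
  [8, -29, -47, -31, -12, 12, 39, -36] -> [15, -22, -40, -24, -5, 19, 46, -29] -> [-15, 22, 40, 24, 5, -19, -46, 29] -> [-15, -19, -46] -> [15, 19, 46]
  [1, 38, -18, -30, -33, 3, -36, 40] -> [8, 45, -11, -23, -26, 10, -29, 47] -> [-8, -45, 11, 23, 26, -10, 29, -47] -> [-8, -45, -10, -47] -> [8, 45, 10, 47]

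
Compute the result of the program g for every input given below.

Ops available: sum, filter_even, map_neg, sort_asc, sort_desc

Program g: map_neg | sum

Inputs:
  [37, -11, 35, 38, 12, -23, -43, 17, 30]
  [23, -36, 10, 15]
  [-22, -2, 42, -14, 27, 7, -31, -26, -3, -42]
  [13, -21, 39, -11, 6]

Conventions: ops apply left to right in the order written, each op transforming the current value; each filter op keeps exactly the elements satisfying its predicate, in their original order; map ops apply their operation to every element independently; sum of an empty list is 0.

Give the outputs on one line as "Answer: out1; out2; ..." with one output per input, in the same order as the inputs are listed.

Execution, op by op:
  [37, -11, 35, 38, 12, -23, -43, 17, 30] -> [-37, 11, -35, -38, -12, 23, 43, -17, -30] -> -92
  [23, -36, 10, 15] -> [-23, 36, -10, -15] -> -12
  [-22, -2, 42, -14, 27, 7, -31, -26, -3, -42] -> [22, 2, -42, 14, -27, -7, 31, 26, 3, 42] -> 64
  [13, -21, 39, -11, 6] -> [-13, 21, -39, 11, -6] -> -26

-92; -12; 64; -26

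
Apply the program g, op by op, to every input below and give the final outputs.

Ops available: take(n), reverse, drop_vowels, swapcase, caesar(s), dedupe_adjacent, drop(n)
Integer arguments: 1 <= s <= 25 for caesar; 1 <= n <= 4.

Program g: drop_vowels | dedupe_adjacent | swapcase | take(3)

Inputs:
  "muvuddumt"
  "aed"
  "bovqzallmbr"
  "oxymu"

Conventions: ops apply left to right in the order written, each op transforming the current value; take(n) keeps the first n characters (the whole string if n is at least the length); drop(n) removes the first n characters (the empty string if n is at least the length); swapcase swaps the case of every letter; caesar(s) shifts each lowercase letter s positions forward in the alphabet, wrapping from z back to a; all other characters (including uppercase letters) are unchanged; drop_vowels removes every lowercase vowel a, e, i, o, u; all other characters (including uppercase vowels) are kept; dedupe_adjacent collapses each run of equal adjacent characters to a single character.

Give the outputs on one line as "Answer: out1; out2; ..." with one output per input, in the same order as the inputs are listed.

"MVD"; "D"; "BVQ"; "XYM"

Execution, op by op:
  "muvuddumt" -> "mvddmt" -> "mvdmt" -> "MVDMT" -> "MVD"
  "aed" -> "d" -> "d" -> "D" -> "D"
  "bovqzallmbr" -> "bvqzllmbr" -> "bvqzlmbr" -> "BVQZLMBR" -> "BVQ"
  "oxymu" -> "xym" -> "xym" -> "XYM" -> "XYM"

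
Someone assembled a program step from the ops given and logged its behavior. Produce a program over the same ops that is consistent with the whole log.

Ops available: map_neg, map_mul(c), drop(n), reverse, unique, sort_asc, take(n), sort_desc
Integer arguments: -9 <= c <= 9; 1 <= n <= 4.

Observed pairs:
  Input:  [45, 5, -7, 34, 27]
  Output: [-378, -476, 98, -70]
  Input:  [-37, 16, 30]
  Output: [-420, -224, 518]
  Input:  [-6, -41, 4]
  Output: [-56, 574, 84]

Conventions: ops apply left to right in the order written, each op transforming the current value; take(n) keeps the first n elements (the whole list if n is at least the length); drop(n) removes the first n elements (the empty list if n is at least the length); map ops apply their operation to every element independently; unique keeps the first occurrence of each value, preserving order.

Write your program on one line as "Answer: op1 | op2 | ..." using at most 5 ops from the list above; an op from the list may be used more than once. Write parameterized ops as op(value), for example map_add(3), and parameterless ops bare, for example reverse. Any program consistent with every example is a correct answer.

map_neg | map_mul(-7) | map_mul(-2) | reverse | take(4)

Check, running the answer program on each example:
  [45, 5, -7, 34, 27] -> [-45, -5, 7, -34, -27] -> [315, 35, -49, 238, 189] -> [-630, -70, 98, -476, -378] -> [-378, -476, 98, -70, -630] -> [-378, -476, 98, -70]
  [-37, 16, 30] -> [37, -16, -30] -> [-259, 112, 210] -> [518, -224, -420] -> [-420, -224, 518] -> [-420, -224, 518]
  [-6, -41, 4] -> [6, 41, -4] -> [-42, -287, 28] -> [84, 574, -56] -> [-56, 574, 84] -> [-56, 574, 84]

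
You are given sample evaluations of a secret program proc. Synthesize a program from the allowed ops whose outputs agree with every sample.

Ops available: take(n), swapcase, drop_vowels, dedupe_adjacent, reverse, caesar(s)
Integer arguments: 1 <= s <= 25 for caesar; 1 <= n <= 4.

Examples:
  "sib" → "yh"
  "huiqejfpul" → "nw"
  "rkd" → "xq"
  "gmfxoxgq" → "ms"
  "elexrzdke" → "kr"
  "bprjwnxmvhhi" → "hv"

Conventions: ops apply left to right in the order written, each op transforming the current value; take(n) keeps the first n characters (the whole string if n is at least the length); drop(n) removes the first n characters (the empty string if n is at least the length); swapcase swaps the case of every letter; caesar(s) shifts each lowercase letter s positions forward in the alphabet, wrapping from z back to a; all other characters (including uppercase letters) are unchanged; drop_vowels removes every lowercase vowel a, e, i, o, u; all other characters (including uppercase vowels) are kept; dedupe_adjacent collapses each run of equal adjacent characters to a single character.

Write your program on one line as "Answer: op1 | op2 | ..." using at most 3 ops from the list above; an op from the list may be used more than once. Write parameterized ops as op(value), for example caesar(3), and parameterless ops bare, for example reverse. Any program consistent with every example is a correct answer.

caesar(6) | drop_vowels | take(2)

Check, running the answer program on each example:
  "sib" -> "yoh" -> "yh" -> "yh"
  "huiqejfpul" -> "naowkplvar" -> "nwkplvr" -> "nw"
  "rkd" -> "xqj" -> "xqj" -> "xq"
  "gmfxoxgq" -> "msldudmw" -> "mslddmw" -> "ms"
  "elexrzdke" -> "krkdxfjqk" -> "krkdxfjqk" -> "kr"
  "bprjwnxmvhhi" -> "hvxpctdsbnno" -> "hvxpctdsbnn" -> "hv"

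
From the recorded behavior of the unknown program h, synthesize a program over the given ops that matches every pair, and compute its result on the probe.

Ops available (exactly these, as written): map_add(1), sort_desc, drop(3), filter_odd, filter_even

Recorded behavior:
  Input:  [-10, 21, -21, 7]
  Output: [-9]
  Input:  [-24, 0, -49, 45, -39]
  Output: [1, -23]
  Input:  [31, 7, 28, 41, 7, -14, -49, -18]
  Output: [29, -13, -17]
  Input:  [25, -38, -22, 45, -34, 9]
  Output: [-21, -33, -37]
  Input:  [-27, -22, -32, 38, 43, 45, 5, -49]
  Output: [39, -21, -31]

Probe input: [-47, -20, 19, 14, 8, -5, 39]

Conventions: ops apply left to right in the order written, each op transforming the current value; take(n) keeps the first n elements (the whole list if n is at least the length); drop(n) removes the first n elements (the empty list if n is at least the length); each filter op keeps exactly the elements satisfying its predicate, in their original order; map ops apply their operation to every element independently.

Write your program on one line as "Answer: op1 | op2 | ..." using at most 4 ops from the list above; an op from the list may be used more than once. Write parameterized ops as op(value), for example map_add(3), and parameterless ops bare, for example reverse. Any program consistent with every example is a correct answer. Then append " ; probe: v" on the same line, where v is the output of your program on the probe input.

map_add(1) | filter_odd | sort_desc ; probe: [15, 9, -19]

Check, running the answer program on each example:
  [-10, 21, -21, 7] -> [-9, 22, -20, 8] -> [-9] -> [-9]
  [-24, 0, -49, 45, -39] -> [-23, 1, -48, 46, -38] -> [-23, 1] -> [1, -23]
  [31, 7, 28, 41, 7, -14, -49, -18] -> [32, 8, 29, 42, 8, -13, -48, -17] -> [29, -13, -17] -> [29, -13, -17]
  [25, -38, -22, 45, -34, 9] -> [26, -37, -21, 46, -33, 10] -> [-37, -21, -33] -> [-21, -33, -37]
  [-27, -22, -32, 38, 43, 45, 5, -49] -> [-26, -21, -31, 39, 44, 46, 6, -48] -> [-21, -31, 39] -> [39, -21, -31]
  probe: [-47, -20, 19, 14, 8, -5, 39] -> [-46, -19, 20, 15, 9, -4, 40] -> [-19, 15, 9] -> [15, 9, -19]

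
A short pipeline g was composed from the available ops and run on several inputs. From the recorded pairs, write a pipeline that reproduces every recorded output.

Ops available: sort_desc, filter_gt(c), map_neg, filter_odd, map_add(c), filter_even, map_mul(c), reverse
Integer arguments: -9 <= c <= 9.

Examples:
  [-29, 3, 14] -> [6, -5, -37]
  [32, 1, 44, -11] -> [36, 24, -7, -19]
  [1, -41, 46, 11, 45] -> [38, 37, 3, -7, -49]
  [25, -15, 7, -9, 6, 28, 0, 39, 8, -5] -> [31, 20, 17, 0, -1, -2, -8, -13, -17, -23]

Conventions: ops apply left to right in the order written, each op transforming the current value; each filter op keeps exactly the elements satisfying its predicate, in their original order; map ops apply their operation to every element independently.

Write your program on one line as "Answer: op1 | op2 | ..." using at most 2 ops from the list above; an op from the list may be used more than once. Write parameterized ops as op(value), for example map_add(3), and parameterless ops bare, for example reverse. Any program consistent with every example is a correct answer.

sort_desc | map_add(-8)

Check, running the answer program on each example:
  [-29, 3, 14] -> [14, 3, -29] -> [6, -5, -37]
  [32, 1, 44, -11] -> [44, 32, 1, -11] -> [36, 24, -7, -19]
  [1, -41, 46, 11, 45] -> [46, 45, 11, 1, -41] -> [38, 37, 3, -7, -49]
  [25, -15, 7, -9, 6, 28, 0, 39, 8, -5] -> [39, 28, 25, 8, 7, 6, 0, -5, -9, -15] -> [31, 20, 17, 0, -1, -2, -8, -13, -17, -23]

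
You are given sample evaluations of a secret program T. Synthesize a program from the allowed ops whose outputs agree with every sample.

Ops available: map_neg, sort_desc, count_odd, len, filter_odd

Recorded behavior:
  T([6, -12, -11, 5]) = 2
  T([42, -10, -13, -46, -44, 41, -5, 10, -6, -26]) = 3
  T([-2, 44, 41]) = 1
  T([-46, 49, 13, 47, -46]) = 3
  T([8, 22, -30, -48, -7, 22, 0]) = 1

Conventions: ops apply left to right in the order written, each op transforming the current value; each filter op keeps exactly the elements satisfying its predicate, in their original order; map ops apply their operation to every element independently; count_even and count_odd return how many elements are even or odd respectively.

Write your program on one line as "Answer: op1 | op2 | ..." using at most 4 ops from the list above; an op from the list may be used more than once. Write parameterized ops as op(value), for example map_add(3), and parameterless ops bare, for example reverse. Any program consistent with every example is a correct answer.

map_neg | filter_odd | len

Check, running the answer program on each example:
  [6, -12, -11, 5] -> [-6, 12, 11, -5] -> [11, -5] -> 2
  [42, -10, -13, -46, -44, 41, -5, 10, -6, -26] -> [-42, 10, 13, 46, 44, -41, 5, -10, 6, 26] -> [13, -41, 5] -> 3
  [-2, 44, 41] -> [2, -44, -41] -> [-41] -> 1
  [-46, 49, 13, 47, -46] -> [46, -49, -13, -47, 46] -> [-49, -13, -47] -> 3
  [8, 22, -30, -48, -7, 22, 0] -> [-8, -22, 30, 48, 7, -22, 0] -> [7] -> 1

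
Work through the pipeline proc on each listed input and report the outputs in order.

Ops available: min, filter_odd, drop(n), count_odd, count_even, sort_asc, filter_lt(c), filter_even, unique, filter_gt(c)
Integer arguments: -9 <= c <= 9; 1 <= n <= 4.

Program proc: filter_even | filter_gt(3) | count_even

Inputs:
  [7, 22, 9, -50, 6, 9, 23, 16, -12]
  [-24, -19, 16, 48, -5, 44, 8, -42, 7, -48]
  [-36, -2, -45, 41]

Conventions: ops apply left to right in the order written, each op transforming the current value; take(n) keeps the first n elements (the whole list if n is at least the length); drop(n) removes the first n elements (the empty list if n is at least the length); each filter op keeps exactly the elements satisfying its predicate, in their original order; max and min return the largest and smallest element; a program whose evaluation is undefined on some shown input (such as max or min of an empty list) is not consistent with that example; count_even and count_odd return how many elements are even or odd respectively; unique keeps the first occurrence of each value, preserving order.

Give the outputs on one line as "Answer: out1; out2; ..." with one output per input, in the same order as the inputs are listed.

Execution, op by op:
  [7, 22, 9, -50, 6, 9, 23, 16, -12] -> [22, -50, 6, 16, -12] -> [22, 6, 16] -> 3
  [-24, -19, 16, 48, -5, 44, 8, -42, 7, -48] -> [-24, 16, 48, 44, 8, -42, -48] -> [16, 48, 44, 8] -> 4
  [-36, -2, -45, 41] -> [-36, -2] -> [] -> 0

3; 4; 0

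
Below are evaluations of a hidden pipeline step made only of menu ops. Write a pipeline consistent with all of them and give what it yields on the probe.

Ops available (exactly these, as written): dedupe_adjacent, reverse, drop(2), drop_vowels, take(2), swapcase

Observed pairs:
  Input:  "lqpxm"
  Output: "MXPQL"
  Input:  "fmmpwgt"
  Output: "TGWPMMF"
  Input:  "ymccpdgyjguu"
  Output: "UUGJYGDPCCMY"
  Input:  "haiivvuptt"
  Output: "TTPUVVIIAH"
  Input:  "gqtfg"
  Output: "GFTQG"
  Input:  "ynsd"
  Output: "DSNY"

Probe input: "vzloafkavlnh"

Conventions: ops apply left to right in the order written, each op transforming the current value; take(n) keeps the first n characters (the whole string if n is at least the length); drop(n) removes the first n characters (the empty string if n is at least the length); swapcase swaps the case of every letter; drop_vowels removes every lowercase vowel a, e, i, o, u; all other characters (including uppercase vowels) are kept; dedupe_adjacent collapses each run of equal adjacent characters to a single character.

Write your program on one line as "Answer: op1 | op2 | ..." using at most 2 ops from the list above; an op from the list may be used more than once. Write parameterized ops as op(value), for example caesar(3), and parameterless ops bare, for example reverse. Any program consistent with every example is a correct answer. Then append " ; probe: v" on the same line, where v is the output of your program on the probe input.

swapcase | reverse ; probe: "HNLVAKFAOLZV"

Check, running the answer program on each example:
  "lqpxm" -> "LQPXM" -> "MXPQL"
  "fmmpwgt" -> "FMMPWGT" -> "TGWPMMF"
  "ymccpdgyjguu" -> "YMCCPDGYJGUU" -> "UUGJYGDPCCMY"
  "haiivvuptt" -> "HAIIVVUPTT" -> "TTPUVVIIAH"
  "gqtfg" -> "GQTFG" -> "GFTQG"
  "ynsd" -> "YNSD" -> "DSNY"
  probe: "vzloafkavlnh" -> "VZLOAFKAVLNH" -> "HNLVAKFAOLZV"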